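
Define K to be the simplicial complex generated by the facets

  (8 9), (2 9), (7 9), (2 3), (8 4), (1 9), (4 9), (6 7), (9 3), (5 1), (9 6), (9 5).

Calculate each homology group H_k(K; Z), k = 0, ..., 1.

K has 9 vertices, 12 edges.
rank ∂_0 = 0, rank ∂_1 = 8 ⇒ b_0 = 9 − 0 − 8 = 1; all invariant factors of ∂_1 are 1 so no torsion. So H_0 ≅ Z.
rank ∂_1 = 8, rank ∂_2 = 0 ⇒ b_1 = 12 − 8 − 0 = 4. So H_1 ≅ Z^4.

H_0 ≅ Z,  H_1 ≅ Z^4.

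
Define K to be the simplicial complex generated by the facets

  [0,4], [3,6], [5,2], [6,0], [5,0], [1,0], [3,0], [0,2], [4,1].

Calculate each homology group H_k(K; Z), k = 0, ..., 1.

Fix the vertex order 0 < 1 < 2 < 3 < 4 < 5 < 6 and write every simplex with vertices in increasing order. Then dim K = 1 and the simplices of K are:

  0-simplices (7): [0], [1], [2], [3], [4], [5], [6]
  1-simplices (9): [0,1], [0,2], [0,3], [0,4], [0,5], [0,6], [1,4], [2,5], [3,6]

so the chain groups are C_0 ≅ Z^7, C_1 ≅ Z^9.

The boundary map ∂_1: C_1 → C_0 is given by ∂[p,q] = [q] − [p].
The resulting 7×9 matrix has rank 6, and its Smith normal form has invariant factors (1,1,1,1,1,1).

Computing H_k = (kernel of ∂_k) / (image of ∂_{k+1}):

  H_0: rank C_0 − rank ∂_1 = 7 − 6 = 1, and the invariant factors of ∂_1 are all 1, so H_0 = Z.
  H_1: rank ker ∂_1 − rank ∂_2 = (9 − 6) − 0 = 3, and there is no ∂_2, so H_1 = Z^3.

H_0 = Z,  H_1 = Z^3.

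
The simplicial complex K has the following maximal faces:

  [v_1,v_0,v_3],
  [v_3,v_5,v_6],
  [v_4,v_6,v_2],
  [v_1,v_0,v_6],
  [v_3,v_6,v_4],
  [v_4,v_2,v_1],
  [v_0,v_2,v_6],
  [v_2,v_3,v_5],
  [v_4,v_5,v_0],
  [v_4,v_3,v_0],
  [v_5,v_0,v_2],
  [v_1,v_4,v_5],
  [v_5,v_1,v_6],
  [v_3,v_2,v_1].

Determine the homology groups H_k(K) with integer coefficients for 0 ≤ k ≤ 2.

Order the vertices as v_0 < v_1 < v_2 < v_3 < v_4 < v_5 < v_6. Listing each simplex with vertices in this order, K has dimension 2 with simplices:

  0-simplices (7): [v_0], [v_1], [v_2], [v_3], [v_4], [v_5], [v_6]
  1-simplices (21): (21 of them)
  2-simplices (14): (14 of them)

Hence C_0 ≅ Z^7, C_1 ≅ Z^21, C_2 ≅ Z^14.

Boundary ∂_1: C_1 → C_0 is given by ∂[p,q] = [q] − [p]. For instance
  ∂[v_3,v_4] = [v_4] − [v_3].
The 7×21 boundary matrix has rank 6 and Smith normal form diag(1,1,1,1,1,1).

The boundary map ∂_2: C_2 → C_1 acts by ∂[p,q,r] = [q,r] − [p,r] + [p,q]. For instance
  ∂[v_0,v_2,v_6] = [v_2,v_6] − [v_0,v_6] + [v_0,v_2],
  ∂[v_3,v_5,v_6] = [v_5,v_6] − [v_3,v_6] + [v_3,v_5].
This gives a 21×14 integer matrix of rank 13; reducing to Smith normal form yields diagonal entries (1,1,1,1,1,1,1,1,1,1,1,1,1).

Computing H_k = (kernel of ∂_k) / (image of ∂_{k+1}):

  H_0: rank C_0 − rank ∂_1 = 7 − 6 = 1, and the invariant factors of ∂_1 are all 1, so H_0 ≅ Z.
  H_1: rank ker ∂_1 − rank ∂_2 = (21 − 6) − 13 = 2, and the invariant factors of ∂_2 are all 1, so H_1 ≅ Z^2.
  H_2: rank ker ∂_2 − rank ∂_3 = (14 − 13) − 0 = 1, and there is no ∂_3, so H_2 ≅ Z.

As a check, the Euler characteristic is 7 − 21 + 14 = 0, which agrees with 1 − 2 + 1 = 0.
(K is a triangulation of the torus T^2.)

H_0 = Z,  H_1 = Z^2,  H_2 = Z.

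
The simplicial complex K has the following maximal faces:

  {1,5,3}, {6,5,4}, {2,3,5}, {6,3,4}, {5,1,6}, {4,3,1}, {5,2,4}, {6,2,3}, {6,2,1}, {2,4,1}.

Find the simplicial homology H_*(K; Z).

K has 6 vertices, 15 edges, 10 triangles.
rank ∂_0 = 0, rank ∂_1 = 5 ⇒ b_0 = 6 − 0 − 5 = 1; all invariant factors of ∂_1 are 1 so no torsion. So H_0 = Z.
rank ∂_1 = 5, rank ∂_2 = 10 ⇒ b_1 = 15 − 5 − 10 = 0; ∂_2 has invariant factor(s) [2] giving torsion. So H_1 = Z_2.
rank ∂_2 = 10, rank ∂_3 = 0 ⇒ b_2 = 10 − 10 − 0 = 0. So H_2 = 0.

H_0 = Z,  H_1 = Z_2,  H_2 = 0.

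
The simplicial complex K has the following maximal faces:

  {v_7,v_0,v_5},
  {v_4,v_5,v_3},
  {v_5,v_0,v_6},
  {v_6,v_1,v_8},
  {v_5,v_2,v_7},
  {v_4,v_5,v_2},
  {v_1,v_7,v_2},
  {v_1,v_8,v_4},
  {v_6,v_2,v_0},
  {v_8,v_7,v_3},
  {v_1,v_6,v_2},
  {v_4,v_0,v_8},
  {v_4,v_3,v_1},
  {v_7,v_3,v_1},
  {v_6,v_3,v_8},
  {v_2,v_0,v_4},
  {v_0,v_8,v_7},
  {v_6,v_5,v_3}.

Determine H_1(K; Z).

H_1 ≅ Z ⊕ Z/2.

We work with the vertex ordering v_0 < v_1 < v_2 < v_3 < v_4 < v_5 < v_6 < v_7 < v_8. The simplices of K, each written with vertices in increasing order, are:

  0-simplices (9): [v_0], [v_1], [v_2], [v_3], [v_4], [v_5], [v_6], [v_7], [v_8]
  1-simplices (27): (27 of them)
  2-simplices (18): (18 of them)

Hence C_0 ≅ Z^9, C_1 ≅ Z^27, C_2 ≅ Z^18.

The boundary map ∂_1: C_1 → C_0 sends each edge [p,q] (with p < q) to q − p. For instance
  ∂[v_3,v_4] = [v_4] − [v_3].
As a 9×27 matrix over Z this has rank 8, with invariant factors (1,1,1,1,1,1,1,1).

The boundary map ∂_2: C_2 → C_1 acts by ∂[p,q,r] = [q,r] − [p,r] + [p,q]. For instance
  ∂[v_2,v_5,v_7] = [v_5,v_7] − [v_2,v_7] + [v_2,v_5],
  ∂[v_3,v_5,v_6] = [v_5,v_6] − [v_3,v_6] + [v_3,v_5].
As a 27×18 matrix over Z this has rank 18, with invariant factors (1,1,1,1,1,1,1,1,1,1,1,1,1,1,1,1,1,2).

Reading off H_k = ker ∂_k / im ∂_{k+1}:

  H_1: rank ker ∂_1 − rank ∂_2 = (27 − 8) − 18 = 1, and ∂_2 has invariant factor 2 > 1, so H_1 ≅ Z ⊕ Z/2.

(K is a triangulation of the Klein bottle.)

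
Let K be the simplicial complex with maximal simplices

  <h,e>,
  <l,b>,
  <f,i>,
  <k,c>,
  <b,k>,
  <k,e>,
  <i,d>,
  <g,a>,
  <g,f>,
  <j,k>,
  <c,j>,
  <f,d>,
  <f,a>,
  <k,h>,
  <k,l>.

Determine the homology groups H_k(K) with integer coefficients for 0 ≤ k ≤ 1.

Order the vertices as a < b < c < d < e < f < g < h < i < j < k < l. Listing each simplex with vertices in this order, K has dimension 1 with simplices:

  0-simplices (12): a, b, c, d, e, f, g, h, i, j, k, l
  1-simplices (15): af, ag, bk, bl, cj, ck, df, di, eh, ek, fg, fi, hk, jk, kl

giving chain groups C_0 ≅ Z^12, C_1 ≅ Z^15.

The boundary map ∂_1: C_1 → C_0 sends each edge [p,q] (with p < q) to q − p.
The 12×15 boundary matrix has rank 10 and Smith normal form diag(1,1,1,1,1,1,1,1,1,1).

From H_k ≅ ker(∂_k) / im(∂_{k+1}) we obtain:

  H_0: rank C_0 − rank ∂_1 = 12 − 10 = 2, and the invariant factors of ∂_1 are all 1, so H_0 ≅ Z^2.
  H_1: rank ker ∂_1 − rank ∂_2 = (15 − 10) − 0 = 5, and there is no ∂_2, so H_1 ≅ Z^5.

(K is a triangulation of the disjoint union of a wedge of 2 circles and a wedge of 3 circles.)

H_0 = Z^2,  H_1 = Z^5.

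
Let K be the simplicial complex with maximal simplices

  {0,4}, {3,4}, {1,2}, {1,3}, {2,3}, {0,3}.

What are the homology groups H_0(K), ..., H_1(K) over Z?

H_0 ≅ Z,  H_1 ≅ Z^2.

Take the total order 0 < 1 < 2 < 3 < 4 on the vertex set. Then K (dimension 1) consists of the simplices:

  0-simplices (5): [0], [1], [2], [3], [4]
  1-simplices (6): [0,3], [0,4], [1,2], [1,3], [2,3], [3,4]

so the chain groups are C_0 ≅ Z^5, C_1 ≅ Z^6.

Boundary ∂_1: C_1 → C_0 is given by ∂[p,q] = [q] − [p]. For instance
  ∂[1,2] = [2] − [1].
This gives a 5×6 integer matrix of rank 4; reducing to Smith normal form yields diagonal entries (1,1,1,1).

From H_k ≅ ker(∂_k) / im(∂_{k+1}) we obtain:

  H_0: rank C_0 − rank ∂_1 = 5 − 4 = 1, and the invariant factors of ∂_1 are all 1, so H_0 = Z.
  H_1: rank ker ∂_1 − rank ∂_2 = (6 − 4) − 0 = 2, and there is no ∂_2, so H_1 = Z^2.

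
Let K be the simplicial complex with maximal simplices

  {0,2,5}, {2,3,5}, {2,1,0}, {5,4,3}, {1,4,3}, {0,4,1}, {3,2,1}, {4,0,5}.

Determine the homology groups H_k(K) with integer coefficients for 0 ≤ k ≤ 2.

H_0 = Z,  H_1 = 0,  H_2 = Z.

Take the total order 0 < 1 < 2 < 3 < 4 < 5 on the vertex set. Then K (dimension 2) consists of the simplices:

  0-simplices (6): [0], [1], [2], [3], [4], [5]
  1-simplices (12): [0,1], [0,2], [0,4], [0,5], [1,2], [1,3], [1,4], [2,3], [2,5], [3,4], [3,5], [4,5]
  2-simplices (8): [0,1,2], [0,1,4], [0,2,5], [0,4,5], [1,2,3], [1,3,4], [2,3,5], [3,4,5]

Hence C_0 ≅ Z^6, C_1 ≅ Z^12, C_2 ≅ Z^8.

The boundary map ∂_1: C_1 → C_0 sends each edge [p,q] (with p < q) to q − p. For instance
  ∂[0,4] = [4] − [0].
As a 6×12 matrix over Z this has rank 5, with invariant factors (1,1,1,1,1).

∂_2: C_2 → C_1 sends each 2-simplex [p,q,r] to [q,r] − [p,r] + [p,q]. For instance
  ∂[1,3,4] = [3,4] − [1,4] + [1,3],
  ∂[0,4,5] = [4,5] − [0,5] + [0,4].
This gives a 12×8 integer matrix of rank 7; reducing to Smith normal form yields diagonal entries (1,1,1,1,1,1,1).

From H_k ≅ ker(∂_k) / im(∂_{k+1}) we obtain:

  H_0: rank C_0 − rank ∂_1 = 6 − 5 = 1, and the invariant factors of ∂_1 are all 1, so H_0 = Z.
  H_1: rank ker ∂_1 − rank ∂_2 = (12 − 5) − 7 = 0, and the invariant factors of ∂_2 are all 1, so H_1 = 0.
  H_2: rank ker ∂_2 − rank ∂_3 = (8 − 7) − 0 = 1, and there is no ∂_3, so H_2 = Z.

As a check, the Euler characteristic is 6 − 12 + 8 = 2, which agrees with 1 − 0 + 1 = 2.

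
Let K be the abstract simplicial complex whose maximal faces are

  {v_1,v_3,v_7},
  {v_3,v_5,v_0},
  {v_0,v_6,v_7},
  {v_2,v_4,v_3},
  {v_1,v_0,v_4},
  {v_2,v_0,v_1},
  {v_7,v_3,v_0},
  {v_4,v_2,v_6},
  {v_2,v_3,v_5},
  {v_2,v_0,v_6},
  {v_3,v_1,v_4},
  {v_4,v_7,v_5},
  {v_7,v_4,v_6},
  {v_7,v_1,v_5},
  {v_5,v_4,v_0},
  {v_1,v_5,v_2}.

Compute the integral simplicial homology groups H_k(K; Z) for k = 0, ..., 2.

Fix the vertex order v_0 < v_1 < v_2 < v_3 < v_4 < v_5 < v_6 < v_7 and write every simplex with vertices in increasing order. Then dim K = 2 and the simplices of K are:

  0-simplices (8): [v_0], [v_1], [v_2], [v_3], [v_4], [v_5], [v_6], [v_7]
  1-simplices (24): (24 of them)
  2-simplices (16): (16 of them)

so the chain groups are C_0 ≅ Z^8, C_1 ≅ Z^24, C_2 ≅ Z^16.

The boundary map ∂_1: C_1 → C_0 sends each edge [p,q] (with p < q) to q − p. For instance
  ∂[v_4,v_5] = [v_5] − [v_4].
The resulting 8×24 matrix has rank 7, and its Smith normal form has invariant factors (1,1,1,1,1,1,1).

Boundary ∂_2: C_2 → C_1 acts by ∂[p,q,r] = [q,r] − [p,r] + [p,q]. For instance
  ∂[v_0,v_3,v_7] = [v_3,v_7] − [v_0,v_7] + [v_0,v_3],
  ∂[v_2,v_4,v_6] = [v_4,v_6] − [v_2,v_6] + [v_2,v_4].
This gives a 24×16 integer matrix of rank 15; reducing to Smith normal form yields diagonal entries (1,1,1,1,1,1,1,1,1,1,1,1,1,1,1).

From H_k ≅ ker(∂_k) / im(∂_{k+1}) we obtain:

  H_0: rank C_0 − rank ∂_1 = 8 − 7 = 1, and the invariant factors of ∂_1 are all 1, so H_0 = Z.
  H_1: rank ker ∂_1 − rank ∂_2 = (24 − 7) − 15 = 2, and the invariant factors of ∂_2 are all 1, so H_1 = Z^2.
  H_2: rank ker ∂_2 − rank ∂_3 = (16 − 15) − 0 = 1, and there is no ∂_3, so H_2 = Z.

H_0 = Z,  H_1 = Z^2,  H_2 = Z.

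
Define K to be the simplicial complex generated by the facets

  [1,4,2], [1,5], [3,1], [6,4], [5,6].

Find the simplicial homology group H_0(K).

Order the vertices as 1 < 2 < 3 < 4 < 5 < 6. Listing each simplex with vertices in this order, K has dimension 2 with simplices:

  0-simplices (6): [1], [2], [3], [4], [5], [6]
  1-simplices (7): [1,2], [1,3], [1,4], [1,5], [2,4], [4,6], [5,6]
  2-simplices (1): [1,2,4]

Hence C_0 ≅ Z^6, C_1 ≅ Z^7, C_2 ≅ Z^1.

The boundary map ∂_1: C_1 → C_0 sends each edge [p,q] (with p < q) to q − p. For instance
  ∂[1,3] = [3] − [1].
As a 6×7 matrix over Z this has rank 5, with invariant factors (1,1,1,1,1).

Boundary ∂_2: C_2 → C_1 sends each 2-simplex [p,q,r] to [q,r] − [p,r] + [p,q]. For instance
  ∂[1,2,4] = [2,4] − [1,4] + [1,2].
As a 7×1 matrix over Z this has rank 1, with invariant factors (1).

Reading off H_k = ker ∂_k / im ∂_{k+1}:

  H_0: rank C_0 − rank ∂_1 = 6 − 5 = 1, and the invariant factors of ∂_1 are all 1, so H_0 = Z.

H_0 = Z.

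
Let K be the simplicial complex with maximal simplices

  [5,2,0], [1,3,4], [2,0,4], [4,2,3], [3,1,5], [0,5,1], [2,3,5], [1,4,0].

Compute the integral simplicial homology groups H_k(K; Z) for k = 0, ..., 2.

H_0 = Z,  H_1 = 0,  H_2 = Z.

Order the vertices as 0 < 1 < 2 < 3 < 4 < 5. Listing each simplex with vertices in this order, K has dimension 2 with simplices:

  0-simplices (6): [0], [1], [2], [3], [4], [5]
  1-simplices (12): [0,1], [0,2], [0,4], [0,5], [1,3], [1,4], [1,5], [2,3], [2,4], [2,5], [3,4], [3,5]
  2-simplices (8): [0,1,4], [0,1,5], [0,2,4], [0,2,5], [1,3,4], [1,3,5], [2,3,4], [2,3,5]

giving chain groups C_0 ≅ Z^6, C_1 ≅ Z^12, C_2 ≅ Z^8.

Boundary ∂_1: C_1 → C_0 is given by ∂[p,q] = [q] − [p]. For instance
  ∂[2,3] = [3] − [2].
The 6×12 boundary matrix has rank 5 and Smith normal form diag(1,1,1,1,1).

∂_2: C_2 → C_1 sends each 2-simplex [p,q,r] to [q,r] − [p,r] + [p,q]. For instance
  ∂[2,3,5] = [3,5] − [2,5] + [2,3],
  ∂[1,3,5] = [3,5] − [1,5] + [1,3].
The resulting 12×8 matrix has rank 7, and its Smith normal form has invariant factors (1,1,1,1,1,1,1).

Now H_k = ker ∂_k / im ∂_{k+1}, so:

  H_0: rank C_0 − rank ∂_1 = 6 − 5 = 1, and the invariant factors of ∂_1 are all 1, so H_0 = Z.
  H_1: rank ker ∂_1 − rank ∂_2 = (12 − 5) − 7 = 0, and the invariant factors of ∂_2 are all 1, so H_1 = 0.
  H_2: rank ker ∂_2 − rank ∂_3 = (8 − 7) − 0 = 1, and there is no ∂_3, so H_2 = Z.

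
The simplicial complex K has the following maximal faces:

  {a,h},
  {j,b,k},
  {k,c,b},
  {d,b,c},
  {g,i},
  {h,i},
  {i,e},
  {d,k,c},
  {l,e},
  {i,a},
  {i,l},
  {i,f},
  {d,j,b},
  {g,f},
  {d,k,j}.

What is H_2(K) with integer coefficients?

Take the total order a < b < c < d < e < f < g < h < i < j < k < l on the vertex set. Then K (dimension 2) consists of the simplices:

  0-simplices (12): a, b, c, d, e, f, g, h, i, j, k, l
  1-simplices (18): ah, ai, bc, bd, bj, bk, cd, ck, dj, dk, ei, el, fg, fi, gi, hi, il, jk
  2-simplices (6): bcd, bck, bdj, bjk, cdk, djk

so the chain groups are C_0 ≅ Z^12, C_1 ≅ Z^18, C_2 ≅ Z^6.

Boundary ∂_1: C_1 → C_0 sends each edge [p,q] (with p < q) to q − p.
The resulting 12×18 matrix has rank 10, and its Smith normal form has invariant factors (1,1,1,1,1,1,1,1,1,1).

∂_2: C_2 → C_1 maps a triangle to the signed sum of its edges. For instance
  ∂djk = jk − dk + dj,
  ∂cdk = dk − ck + cd.
This gives a 18×6 integer matrix of rank 5; reducing to Smith normal form yields diagonal entries (1,1,1,1,1).

From H_k ≅ ker(∂_k) / im(∂_{k+1}) we obtain:

  H_2: rank ker ∂_2 − rank ∂_3 = (6 − 5) − 0 = 1, and there is no ∂_3, so H_2 = Z.

(K is a triangulation of the disjoint union of the 2-sphere S^2 and a wedge of 3 circles.)

H_2 ≅ Z.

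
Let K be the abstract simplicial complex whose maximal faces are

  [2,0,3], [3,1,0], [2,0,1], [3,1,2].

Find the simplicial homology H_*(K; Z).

Fix the vertex order 0 < 1 < 2 < 3 and write every simplex with vertices in increasing order. Then dim K = 2 and the simplices of K are:

  0-simplices (4): [0], [1], [2], [3]
  1-simplices (6): [0,1], [0,2], [0,3], [1,2], [1,3], [2,3]
  2-simplices (4): [0,1,2], [0,1,3], [0,2,3], [1,2,3]

Hence C_0 ≅ Z^4, C_1 ≅ Z^6, C_2 ≅ Z^4.

The boundary map ∂_1: C_1 → C_0 maps an edge to its endpoints' difference, ∂[p,q] = q − p.
As a 4×6 matrix over Z this has rank 3, with invariant factors (1,1,1).

Boundary ∂_2: C_2 → C_1 acts by ∂[p,q,r] = [q,r] − [p,r] + [p,q]. For instance
  ∂[0,1,2] = [1,2] − [0,2] + [0,1],
  ∂[0,2,3] = [2,3] − [0,3] + [0,2].
The resulting 6×4 matrix has rank 3, and its Smith normal form has invariant factors (1,1,1).

From H_k ≅ ker(∂_k) / im(∂_{k+1}) we obtain:

  H_0: rank C_0 − rank ∂_1 = 4 − 3 = 1, and the invariant factors of ∂_1 are all 1, so H_0 = Z.
  H_1: rank ker ∂_1 − rank ∂_2 = (6 − 3) − 3 = 0, and the invariant factors of ∂_2 are all 1, so H_1 = 0.
  H_2: rank ker ∂_2 − rank ∂_3 = (4 − 3) − 0 = 1, and there is no ∂_3, so H_2 = Z.

(K is a triangulation of the 2-sphere S^2.)

H_0 = Z,  H_1 = 0,  H_2 = Z.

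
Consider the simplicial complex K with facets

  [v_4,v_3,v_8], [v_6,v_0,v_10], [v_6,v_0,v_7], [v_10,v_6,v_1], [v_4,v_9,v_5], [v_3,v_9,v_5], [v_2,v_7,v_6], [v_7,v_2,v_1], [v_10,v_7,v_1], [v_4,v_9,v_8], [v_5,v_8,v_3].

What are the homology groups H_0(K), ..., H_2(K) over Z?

Fix the vertex order v_0 < v_1 < v_2 < v_3 < v_4 < v_5 < v_6 < v_7 < v_8 < v_9 < v_10 and write every simplex with vertices in increasing order. Then dim K = 2 and the simplices of K are:

  0-simplices (11): [v_0], [v_1], [v_2], [v_3], [v_4], [v_5], [v_6], [v_7], [v_8], [v_9], [v_10]
  1-simplices (22): (22 of them)
  2-simplices (11): (11 of them)

giving chain groups C_0 ≅ Z^11, C_1 ≅ Z^22, C_2 ≅ Z^11.

∂_1: C_1 → C_0 maps an edge to its endpoints' difference, ∂[p,q] = q − p.
The resulting 11×22 matrix has rank 9, and its Smith normal form has invariant factors (1,1,1,1,1,1,1,1,1).

∂_2: C_2 → C_1 maps a triangle to the signed sum of its edges. For instance
  ∂[v_1,v_6,v_10] = [v_6,v_10] − [v_1,v_10] + [v_1,v_6],
  ∂[v_2,v_6,v_7] = [v_6,v_7] − [v_2,v_7] + [v_2,v_6].
The 22×11 boundary matrix has rank 11 and Smith normal form diag(1,1,1,1,1,1,1,1,1,1,1).

Reading off H_k = ker ∂_k / im ∂_{k+1}:

  H_0: rank C_0 − rank ∂_1 = 11 − 9 = 2, and the invariant factors of ∂_1 are all 1, so H_0 = Z^2.
  H_1: rank ker ∂_1 − rank ∂_2 = (22 − 9) − 11 = 2, and the invariant factors of ∂_2 are all 1, so H_1 = Z^2.
  H_2: rank ker ∂_2 − rank ∂_3 = (11 − 11) − 0 = 0, and there is no ∂_3, so H_2 = 0.

As a check, the Euler characteristic is 11 − 22 + 11 = 0, which agrees with 2 − 2 + 0 = 0.
(K is a triangulation of the disjoint union of the cylinder S^1 x I and the Möbius band.)

H_0 = Z^2,  H_1 = Z^2,  H_2 = 0.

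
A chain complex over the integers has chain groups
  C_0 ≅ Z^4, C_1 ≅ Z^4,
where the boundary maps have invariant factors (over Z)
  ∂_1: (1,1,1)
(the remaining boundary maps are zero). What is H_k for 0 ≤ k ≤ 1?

H_0: b_0 = 4 − 0 − 3 = 1; torsion from ∂_1 factors > 1: none. So H_0 ≅ Z.
H_1: b_1 = 4 − 3 − 0 = 1; torsion from ∂_2 factors > 1: none. So H_1 ≅ Z.

H_0 ≅ Z,  H_1 ≅ Z.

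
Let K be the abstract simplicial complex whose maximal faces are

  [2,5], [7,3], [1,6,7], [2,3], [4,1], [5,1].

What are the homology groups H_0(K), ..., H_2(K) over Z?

Order the vertices as 1 < 2 < 3 < 4 < 5 < 6 < 7. Listing each simplex with vertices in this order, K has dimension 2 with simplices:

  0-simplices (7): [1], [2], [3], [4], [5], [6], [7]
  1-simplices (8): [1,4], [1,5], [1,6], [1,7], [2,3], [2,5], [3,7], [6,7]
  2-simplices (1): [1,6,7]

Hence C_0 ≅ Z^7, C_1 ≅ Z^8, C_2 ≅ Z^1.

The boundary map ∂_1: C_1 → C_0 maps an edge to its endpoints' difference, ∂[p,q] = q − p. For instance
  ∂[6,7] = [7] − [6].
The resulting 7×8 matrix has rank 6, and its Smith normal form has invariant factors (1,1,1,1,1,1).

The boundary map ∂_2: C_2 → C_1 acts by ∂[p,q,r] = [q,r] − [p,r] + [p,q]. For instance
  ∂[1,6,7] = [6,7] − [1,7] + [1,6].
This gives a 8×1 integer matrix of rank 1; reducing to Smith normal form yields diagonal entries (1).

Now H_k = ker ∂_k / im ∂_{k+1}, so:

  H_0: rank C_0 − rank ∂_1 = 7 − 6 = 1, and the invariant factors of ∂_1 are all 1, so H_0 ≅ Z.
  H_1: rank ker ∂_1 − rank ∂_2 = (8 − 6) − 1 = 1, and the invariant factors of ∂_2 are all 1, so H_1 ≅ Z.
  H_2: rank ker ∂_2 − rank ∂_3 = (1 − 1) − 0 = 0, and there is no ∂_3, so H_2 ≅ 0.

H_0 ≅ Z,  H_1 ≅ Z,  H_2 = 0.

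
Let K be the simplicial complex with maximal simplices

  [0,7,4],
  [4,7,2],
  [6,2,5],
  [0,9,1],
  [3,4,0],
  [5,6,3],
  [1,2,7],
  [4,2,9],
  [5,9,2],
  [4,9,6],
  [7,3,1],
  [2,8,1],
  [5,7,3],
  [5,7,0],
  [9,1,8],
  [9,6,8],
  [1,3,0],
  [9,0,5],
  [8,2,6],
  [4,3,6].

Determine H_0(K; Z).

Order the vertices as 0 < 1 < 2 < 3 < 4 < 5 < 6 < 7 < 8 < 9. Listing each simplex with vertices in this order, K has dimension 2 with simplices:

  0-simplices (10): [0], [1], [2], [3], [4], [5], [6], [7], [8], [9]
  1-simplices (30): (30 of them)
  2-simplices (20): (20 of them)

so the chain groups are C_0 ≅ Z^10, C_1 ≅ Z^30, C_2 ≅ Z^20.

∂_1: C_1 → C_0 maps an edge to its endpoints' difference, ∂[p,q] = q − p.
As a 10×30 matrix over Z this has rank 9, with invariant factors (1,1,1,1,1,1,1,1,1).

The boundary map ∂_2: C_2 → C_1 maps a triangle to the signed sum of its edges. For instance
  ∂[1,2,7] = [2,7] − [1,7] + [1,2],
  ∂[1,2,8] = [2,8] − [1,8] + [1,2].
This gives a 30×20 integer matrix of rank 20; reducing to Smith normal form yields diagonal entries (1,1,1,1,1,1,1,1,1,1,1,1,1,1,1,1,1,1,1,2).

Computing H_k = (kernel of ∂_k) / (image of ∂_{k+1}):

  H_0: rank C_0 − rank ∂_1 = 10 − 9 = 1, and the invariant factors of ∂_1 are all 1, so H_0 ≅ Z.

H_0 ≅ Z.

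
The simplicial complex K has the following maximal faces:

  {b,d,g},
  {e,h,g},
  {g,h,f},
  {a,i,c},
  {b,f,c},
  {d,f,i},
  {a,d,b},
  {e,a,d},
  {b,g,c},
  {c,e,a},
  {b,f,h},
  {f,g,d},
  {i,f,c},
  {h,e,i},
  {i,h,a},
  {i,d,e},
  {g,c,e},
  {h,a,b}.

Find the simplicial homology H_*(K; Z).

H_0 = Z,  H_1 = Z × Z/2,  H_2 = 0.

Fix the vertex order a < b < c < d < e < f < g < h < i and write every simplex with vertices in increasing order. Then dim K = 2 and the simplices of K are:

  0-simplices (9): a, b, c, d, e, f, g, h, i
  1-simplices (27): ab, ac, ad, ae, ah, ai, bc, bd, bf, bg, bh, ce, cf, cg, ci, de, df, dg, di, eg, eh, ei, fg, fh, fi, gh, hi
  2-simplices (18): abd, abh, ace, aci, ade, ahi, bcf, bcg, bdg, bfh, ceg, cfi, dei, dfg, dfi, egh, ehi, fgh

giving chain groups C_0 ≅ Z^9, C_1 ≅ Z^27, C_2 ≅ Z^18.

Boundary ∂_1: C_1 → C_0 maps an edge to its endpoints' difference, ∂[p,q] = q − p. For instance
  ∂ae = e − a.
The resulting 9×27 matrix has rank 8, and its Smith normal form has invariant factors (1,1,1,1,1,1,1,1).

∂_2: C_2 → C_1 sends each 2-simplex [p,q,r] to [q,r] − [p,r] + [p,q]. For instance
  ∂ehi = hi − ei + eh,
  ∂cfi = fi − ci + cf.
As a 27×18 matrix over Z this has rank 18, with invariant factors (1,1,1,1,1,1,1,1,1,1,1,1,1,1,1,1,1,2).

Reading off H_k = ker ∂_k / im ∂_{k+1}:

  H_0: rank C_0 − rank ∂_1 = 9 − 8 = 1, and the invariant factors of ∂_1 are all 1, so H_0 = Z.
  H_1: rank ker ∂_1 − rank ∂_2 = (27 − 8) − 18 = 1, and ∂_2 has invariant factor 2 > 1, so H_1 = Z × Z/2.
  H_2: rank ker ∂_2 − rank ∂_3 = (18 − 18) − 0 = 0, and there is no ∂_3, so H_2 = 0.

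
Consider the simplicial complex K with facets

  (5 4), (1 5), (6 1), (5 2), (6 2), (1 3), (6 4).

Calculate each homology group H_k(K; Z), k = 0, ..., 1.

H_0 ≅ Z,  H_1 ≅ Z^2.

K has 6 vertices, 7 edges.
rank ∂_0 = 0, rank ∂_1 = 5 ⇒ b_0 = 6 − 0 − 5 = 1; all invariant factors of ∂_1 are 1 so no torsion. So H_0 = Z.
rank ∂_1 = 5, rank ∂_2 = 0 ⇒ b_1 = 7 − 5 − 0 = 2. So H_1 = Z^2.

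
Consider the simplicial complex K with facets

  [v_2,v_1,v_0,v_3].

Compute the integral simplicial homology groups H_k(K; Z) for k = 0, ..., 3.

Order the vertices as v_0 < v_1 < v_2 < v_3. Listing each simplex with vertices in this order, K has dimension 3 with simplices:

  0-simplices (4): [v_0], [v_1], [v_2], [v_3]
  1-simplices (6): [v_0,v_1], [v_0,v_2], [v_0,v_3], [v_1,v_2], [v_1,v_3], [v_2,v_3]
  2-simplices (4): [v_0,v_1,v_2], [v_0,v_1,v_3], [v_0,v_2,v_3], [v_1,v_2,v_3]
  3-simplices (1): [v_0,v_1,v_2,v_3]

giving chain groups C_0 ≅ Z^4, C_1 ≅ Z^6, C_2 ≅ Z^4, C_3 ≅ Z^1.

The boundary map ∂_1: C_1 → C_0 is given by ∂[p,q] = [q] − [p]. For instance
  ∂[v_2,v_3] = [v_3] − [v_2].
The resulting 4×6 matrix has rank 3, and its Smith normal form has invariant factors (1,1,1).

The boundary map ∂_2: C_2 → C_1 acts by ∂[p,q,r] = [q,r] − [p,r] + [p,q]. For instance
  ∂[v_1,v_2,v_3] = [v_2,v_3] − [v_1,v_3] + [v_1,v_2],
  ∂[v_0,v_1,v_2] = [v_1,v_2] − [v_0,v_2] + [v_0,v_1].
The resulting 6×4 matrix has rank 3, and its Smith normal form has invariant factors (1,1,1).

The boundary map ∂_3: C_3 → C_2 sends each 3-simplex σ to the alternating sum Σ_i (−1)^i (σ with its i-th vertex removed). For instance
  ∂[v_0,v_1,v_2,v_3] = [v_1,v_2,v_3] − [v_0,v_2,v_3] + [v_0,v_1,v_3] − [v_0,v_1,v_2].
The 4×1 boundary matrix has rank 1 and Smith normal form diag(1).

Now H_k = ker ∂_k / im ∂_{k+1}, so:

  H_0: rank C_0 − rank ∂_1 = 4 − 3 = 1, and the invariant factors of ∂_1 are all 1, so H_0 = Z.
  H_1: rank ker ∂_1 − rank ∂_2 = (6 − 3) − 3 = 0, and the invariant factors of ∂_2 are all 1, so H_1 = 0.
  H_2: rank ker ∂_2 − rank ∂_3 = (4 − 3) − 1 = 0, and the invariant factors of ∂_3 are all 1, so H_2 = 0.
  H_3: rank ker ∂_3 − rank ∂_4 = (1 − 1) − 0 = 0, and there is no ∂_4, so H_3 = 0.

As a check, the Euler characteristic is 4 − 6 + 4 − 1 = 1, which agrees with 1 − 0 + 0 − 0 = 1.

H_0 = Z,  H_1 = 0,  H_2 = 0,  H_3 = 0.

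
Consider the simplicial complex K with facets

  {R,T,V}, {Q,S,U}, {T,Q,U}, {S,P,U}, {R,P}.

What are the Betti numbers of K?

K has 7 vertices, 11 edges, 4 triangles.
rank ∂_0 = 0, rank ∂_1 = 6 ⇒ b_0 = 7 − 0 − 6 = 1; all invariant factors of ∂_1 are 1 so no torsion. So H_0 = Z.
rank ∂_1 = 6, rank ∂_2 = 4 ⇒ b_1 = 11 − 6 − 4 = 1; all invariant factors of ∂_2 are 1 so no torsion. So H_1 = Z.
rank ∂_2 = 4, rank ∂_3 = 0 ⇒ b_2 = 4 − 4 − 0 = 0. So H_2 = 0.

b_0 = 1, b_1 = 1, b_2 = 0.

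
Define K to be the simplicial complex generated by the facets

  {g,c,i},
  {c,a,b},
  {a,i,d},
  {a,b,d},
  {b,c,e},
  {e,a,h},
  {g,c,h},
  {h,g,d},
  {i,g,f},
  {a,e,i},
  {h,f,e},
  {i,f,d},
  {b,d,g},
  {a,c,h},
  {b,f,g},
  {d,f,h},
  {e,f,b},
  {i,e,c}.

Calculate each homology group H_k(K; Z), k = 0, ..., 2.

H_0 ≅ Z,  H_1 ≅ Z ⊕ Z_2,  H_2 = 0.

Fix the vertex order a < b < c < d < e < f < g < h < i and write every simplex with vertices in increasing order. Then dim K = 2 and the simplices of K are:

  0-simplices (9): a, b, c, d, e, f, g, h, i
  1-simplices (27): ab, ac, ad, ae, ah, ai, bc, bd, be, bf, bg, ce, cg, ch, ci, df, dg, dh, di, ef, eh, ei, fg, fh, fi, gh, gi
  2-simplices (18): abc, abd, ach, adi, aeh, aei, bce, bdg, bef, bfg, cei, cgh, cgi, dfh, dfi, dgh, efh, fgi

giving chain groups C_0 ≅ Z^9, C_1 ≅ Z^27, C_2 ≅ Z^18.

∂_1: C_1 → C_0 sends each edge [p,q] (with p < q) to q − p.
The 9×27 boundary matrix has rank 8 and Smith normal form diag(1,1,1,1,1,1,1,1).

∂_2: C_2 → C_1 maps a triangle to the signed sum of its edges. For instance
  ∂ach = ch − ah + ac,
  ∂cgi = gi − ci + cg.
This gives a 27×18 integer matrix of rank 18; reducing to Smith normal form yields diagonal entries (1,1,1,1,1,1,1,1,1,1,1,1,1,1,1,1,1,2).

From H_k ≅ ker(∂_k) / im(∂_{k+1}) we obtain:

  H_0: rank C_0 − rank ∂_1 = 9 − 8 = 1, and the invariant factors of ∂_1 are all 1, so H_0 ≅ Z.
  H_1: rank ker ∂_1 − rank ∂_2 = (27 − 8) − 18 = 1, and ∂_2 has invariant factor 2 > 1, so H_1 ≅ Z ⊕ Z_2.
  H_2: rank ker ∂_2 − rank ∂_3 = (18 − 18) − 0 = 0, and there is no ∂_3, so H_2 ≅ 0.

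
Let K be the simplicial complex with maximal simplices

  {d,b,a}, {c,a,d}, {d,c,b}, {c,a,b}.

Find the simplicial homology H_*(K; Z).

H_0 = Z,  H_1 = 0,  H_2 = Z.

Take the total order a < b < c < d on the vertex set. Then K (dimension 2) consists of the simplices:

  0-simplices (4): a, b, c, d
  1-simplices (6): ab, ac, ad, bc, bd, cd
  2-simplices (4): abc, abd, acd, bcd

so the chain groups are C_0 ≅ Z^4, C_1 ≅ Z^6, C_2 ≅ Z^4.

The boundary map ∂_1: C_1 → C_0 sends each edge [p,q] (with p < q) to q − p. For instance
  ∂cd = d − c.
The 4×6 boundary matrix has rank 3 and Smith normal form diag(1,1,1).

Boundary ∂_2: C_2 → C_1 sends each 2-simplex [p,q,r] to [q,r] − [p,r] + [p,q]. For instance
  ∂abc = bc − ac + ab,
  ∂acd = cd − ad + ac.
The 6×4 boundary matrix has rank 3 and Smith normal form diag(1,1,1).

Computing H_k = (kernel of ∂_k) / (image of ∂_{k+1}):

  H_0: rank C_0 − rank ∂_1 = 4 − 3 = 1, and the invariant factors of ∂_1 are all 1, so H_0 = Z.
  H_1: rank ker ∂_1 − rank ∂_2 = (6 − 3) − 3 = 0, and the invariant factors of ∂_2 are all 1, so H_1 = 0.
  H_2: rank ker ∂_2 − rank ∂_3 = (4 − 3) − 0 = 1, and there is no ∂_3, so H_2 = Z.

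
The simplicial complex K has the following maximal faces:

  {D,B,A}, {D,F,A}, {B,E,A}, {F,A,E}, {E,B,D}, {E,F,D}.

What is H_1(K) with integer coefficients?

Order the vertices as A < B < D < E < F. Listing each simplex with vertices in this order, K has dimension 2 with simplices:

  0-simplices (5): A, B, D, E, F
  1-simplices (9): AB, AD, AE, AF, BD, BE, DE, DF, EF
  2-simplices (6): ABD, ABE, ADF, AEF, BDE, DEF

giving chain groups C_0 ≅ Z^5, C_1 ≅ Z^9, C_2 ≅ Z^6.

∂_1: C_1 → C_0 sends each edge [p,q] (with p < q) to q − p. For instance
  ∂AF = F − A.
The 5×9 boundary matrix has rank 4 and Smith normal form diag(1,1,1,1).

∂_2: C_2 → C_1 maps a triangle to the signed sum of its edges. For instance
  ∂AEF = EF − AF + AE,
  ∂ABD = BD − AD + AB.
The 9×6 boundary matrix has rank 5 and Smith normal form diag(1,1,1,1,1).

From H_k ≅ ker(∂_k) / im(∂_{k+1}) we obtain:

  H_1: rank ker ∂_1 − rank ∂_2 = (9 − 4) − 5 = 0, and the invariant factors of ∂_2 are all 1, so H_1 ≅ 0.

H_1 ≅ 0.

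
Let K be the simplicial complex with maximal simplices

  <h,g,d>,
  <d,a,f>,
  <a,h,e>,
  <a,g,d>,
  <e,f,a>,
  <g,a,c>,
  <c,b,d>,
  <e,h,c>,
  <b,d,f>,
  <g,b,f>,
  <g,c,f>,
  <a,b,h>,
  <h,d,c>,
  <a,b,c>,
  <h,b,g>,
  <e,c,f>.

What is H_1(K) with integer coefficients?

K has 8 vertices, 24 edges, 16 triangles.
rank ∂_1 = 7, rank ∂_2 = 15 ⇒ b_1 = 24 − 7 − 15 = 2; all invariant factors of ∂_2 are 1 so no torsion. So H_1 = Z^2.

H_1 ≅ Z^2.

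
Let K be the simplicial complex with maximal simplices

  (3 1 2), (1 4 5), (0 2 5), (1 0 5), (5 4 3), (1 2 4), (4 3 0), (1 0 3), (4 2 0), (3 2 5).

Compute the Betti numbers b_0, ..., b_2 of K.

b_0 = 1, b_1 = 0, b_2 = 0.

Fix the vertex order 0 < 1 < 2 < 3 < 4 < 5 and write every simplex with vertices in increasing order. Then dim K = 2 and the simplices of K are:

  0-simplices (6): [0], [1], [2], [3], [4], [5]
  1-simplices (15): [0,1], [0,2], [0,3], [0,4], [0,5], [1,2], [1,3], [1,4], [1,5], [2,3], [2,4], [2,5], [3,4], [3,5], [4,5]
  2-simplices (10): [0,1,3], [0,1,5], [0,2,4], [0,2,5], [0,3,4], [1,2,3], [1,2,4], [1,4,5], [2,3,5], [3,4,5]

Hence C_0 ≅ Z^6, C_1 ≅ Z^15, C_2 ≅ Z^10.

∂_1: C_1 → C_0 is given by ∂[p,q] = [q] − [p].
This gives a 6×15 integer matrix of rank 5; reducing to Smith normal form yields diagonal entries (1,1,1,1,1).

The boundary map ∂_2: C_2 → C_1 acts by ∂[p,q,r] = [q,r] − [p,r] + [p,q]. For instance
  ∂[0,3,4] = [3,4] − [0,4] + [0,3],
  ∂[0,2,4] = [2,4] − [0,4] + [0,2].
The 15×10 boundary matrix has rank 10 and Smith normal form diag(1,1,1,1,1,1,1,1,1,2).

From H_k ≅ ker(∂_k) / im(∂_{k+1}) we obtain:

  H_0: rank C_0 − rank ∂_1 = 6 − 5 = 1, and the invariant factors of ∂_1 are all 1, so H_0 = Z.
  H_1: rank ker ∂_1 − rank ∂_2 = (15 − 5) − 10 = 0, and ∂_2 has invariant factor 2 > 1, so H_1 = Z/2Z.
  H_2: rank ker ∂_2 − rank ∂_3 = (10 − 10) − 0 = 0, and there is no ∂_3, so H_2 = 0.

As a check, the Euler characteristic is 6 − 15 + 10 = 1, which agrees with 1 − 0 + 0 = 1.

Hence the Betti numbers are b_0 = 1, b_1 = 0, b_2 = 0.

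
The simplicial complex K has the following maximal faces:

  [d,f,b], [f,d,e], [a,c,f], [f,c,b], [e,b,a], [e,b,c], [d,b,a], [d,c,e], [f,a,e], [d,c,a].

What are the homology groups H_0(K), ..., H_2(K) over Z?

We work with the vertex ordering a < b < c < d < e < f. The simplices of K, each written with vertices in increasing order, are:

  0-simplices (6): a, b, c, d, e, f
  1-simplices (15): ab, ac, ad, ae, af, bc, bd, be, bf, cd, ce, cf, de, df, ef
  2-simplices (10): abd, abe, acd, acf, aef, bce, bcf, bdf, cde, def

Hence C_0 ≅ Z^6, C_1 ≅ Z^15, C_2 ≅ Z^10.

Boundary ∂_1: C_1 → C_0 maps an edge to its endpoints' difference, ∂[p,q] = q − p. For instance
  ∂ad = d − a.
This gives a 6×15 integer matrix of rank 5; reducing to Smith normal form yields diagonal entries (1,1,1,1,1).

∂_2: C_2 → C_1 maps a triangle to the signed sum of its edges. For instance
  ∂abe = be − ae + ab,
  ∂def = ef − df + de.
The 15×10 boundary matrix has rank 10 and Smith normal form diag(1,1,1,1,1,1,1,1,1,2).

Computing H_k = (kernel of ∂_k) / (image of ∂_{k+1}):

  H_0: rank C_0 − rank ∂_1 = 6 − 5 = 1, and the invariant factors of ∂_1 are all 1, so H_0 ≅ Z.
  H_1: rank ker ∂_1 − rank ∂_2 = (15 − 5) − 10 = 0, and ∂_2 has invariant factor 2 > 1, so H_1 ≅ Z/2.
  H_2: rank ker ∂_2 − rank ∂_3 = (10 − 10) − 0 = 0, and there is no ∂_3, so H_2 ≅ 0.

As a check, the Euler characteristic is 6 − 15 + 10 = 1, which agrees with 1 − 0 + 0 = 1.

H_0 ≅ Z,  H_1 ≅ Z/2,  H_2 = 0.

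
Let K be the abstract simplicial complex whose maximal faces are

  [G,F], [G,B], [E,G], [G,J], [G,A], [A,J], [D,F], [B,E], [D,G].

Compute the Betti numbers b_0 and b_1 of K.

b_0 = 1, b_1 = 3.

We work with the vertex ordering A < B < D < E < F < G < J. The simplices of K, each written with vertices in increasing order, are:

  0-simplices (7): A, B, D, E, F, G, J
  1-simplices (9): AG, AJ, BE, BG, DF, DG, EG, FG, GJ

giving chain groups C_0 ≅ Z^7, C_1 ≅ Z^9.

The boundary map ∂_1: C_1 → C_0 is given by ∂[p,q] = [q] − [p].
The resulting 7×9 matrix has rank 6, and its Smith normal form has invariant factors (1,1,1,1,1,1).

Reading off H_k = ker ∂_k / im ∂_{k+1}:

  H_0: rank C_0 − rank ∂_1 = 7 − 6 = 1, and the invariant factors of ∂_1 are all 1, so H_0 = Z.
  H_1: rank ker ∂_1 − rank ∂_2 = (9 − 6) − 0 = 3, and there is no ∂_2, so H_1 = Z^3.

Hence the Betti numbers are b_0 = 1, b_1 = 3.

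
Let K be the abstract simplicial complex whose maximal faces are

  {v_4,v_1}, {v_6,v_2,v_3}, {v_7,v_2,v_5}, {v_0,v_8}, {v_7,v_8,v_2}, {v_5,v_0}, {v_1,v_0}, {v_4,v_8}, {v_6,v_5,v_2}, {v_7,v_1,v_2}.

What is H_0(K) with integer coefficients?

H_0 ≅ Z.

Order the vertices as v_0 < v_1 < v_2 < v_3 < v_4 < v_5 < v_6 < v_7 < v_8. Listing each simplex with vertices in this order, K has dimension 2 with simplices:

  0-simplices (9): [v_0], [v_1], [v_2], [v_3], [v_4], [v_5], [v_6], [v_7], [v_8]
  1-simplices (16): (16 of them)
  2-simplices (5): [v_1,v_2,v_7], [v_2,v_3,v_6], [v_2,v_5,v_6], [v_2,v_5,v_7], [v_2,v_7,v_8]

so the chain groups are C_0 ≅ Z^9, C_1 ≅ Z^16, C_2 ≅ Z^5.

The boundary map ∂_1: C_1 → C_0 maps an edge to its endpoints' difference, ∂[p,q] = q − p.
The resulting 9×16 matrix has rank 8, and its Smith normal form has invariant factors (1,1,1,1,1,1,1,1).

∂_2: C_2 → C_1 acts by ∂[p,q,r] = [q,r] − [p,r] + [p,q]. For instance
  ∂[v_2,v_5,v_6] = [v_5,v_6] − [v_2,v_6] + [v_2,v_5],
  ∂[v_2,v_3,v_6] = [v_3,v_6] − [v_2,v_6] + [v_2,v_3].
As a 16×5 matrix over Z this has rank 5, with invariant factors (1,1,1,1,1).

Now H_k = ker ∂_k / im ∂_{k+1}, so:

  H_0: rank C_0 − rank ∂_1 = 9 − 8 = 1, and the invariant factors of ∂_1 are all 1, so H_0 = Z.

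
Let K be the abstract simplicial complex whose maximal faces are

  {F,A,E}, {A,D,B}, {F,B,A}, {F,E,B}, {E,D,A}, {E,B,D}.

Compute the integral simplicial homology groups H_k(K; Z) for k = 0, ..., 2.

Fix the vertex order A < B < D < E < F and write every simplex with vertices in increasing order. Then dim K = 2 and the simplices of K are:

  0-simplices (5): A, B, D, E, F
  1-simplices (9): AB, AD, AE, AF, BD, BE, BF, DE, EF
  2-simplices (6): ABD, ABF, ADE, AEF, BDE, BEF

so the chain groups are C_0 ≅ Z^5, C_1 ≅ Z^9, C_2 ≅ Z^6.

∂_1: C_1 → C_0 sends each edge [p,q] (with p < q) to q − p. For instance
  ∂BD = D − B.
As a 5×9 matrix over Z this has rank 4, with invariant factors (1,1,1,1).

Boundary ∂_2: C_2 → C_1 maps a triangle to the signed sum of its edges. For instance
  ∂BEF = EF − BF + BE,
  ∂ABF = BF − AF + AB.
The resulting 9×6 matrix has rank 5, and its Smith normal form has invariant factors (1,1,1,1,1).

Now H_k = ker ∂_k / im ∂_{k+1}, so:

  H_0: rank C_0 − rank ∂_1 = 5 − 4 = 1, and the invariant factors of ∂_1 are all 1, so H_0 = Z.
  H_1: rank ker ∂_1 − rank ∂_2 = (9 − 4) − 5 = 0, and the invariant factors of ∂_2 are all 1, so H_1 = 0.
  H_2: rank ker ∂_2 − rank ∂_3 = (6 − 5) − 0 = 1, and there is no ∂_3, so H_2 = Z.

H_0 ≅ Z,  H_1 = 0,  H_2 ≅ Z.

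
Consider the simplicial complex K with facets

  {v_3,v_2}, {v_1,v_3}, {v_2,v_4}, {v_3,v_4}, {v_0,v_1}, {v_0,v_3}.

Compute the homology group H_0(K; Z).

Fix the vertex order v_0 < v_1 < v_2 < v_3 < v_4 and write every simplex with vertices in increasing order. Then dim K = 1 and the simplices of K are:

  0-simplices (5): [v_0], [v_1], [v_2], [v_3], [v_4]
  1-simplices (6): [v_0,v_1], [v_0,v_3], [v_1,v_3], [v_2,v_3], [v_2,v_4], [v_3,v_4]

Hence C_0 ≅ Z^5, C_1 ≅ Z^6.

Boundary ∂_1: C_1 → C_0 is given by ∂[p,q] = [q] − [p]. For instance
  ∂[v_0,v_3] = [v_3] − [v_0].
This gives a 5×6 integer matrix of rank 4; reducing to Smith normal form yields diagonal entries (1,1,1,1).

From H_k ≅ ker(∂_k) / im(∂_{k+1}) we obtain:

  H_0: rank C_0 − rank ∂_1 = 5 − 4 = 1, and the invariant factors of ∂_1 are all 1, so H_0 ≅ Z.

H_0 ≅ Z.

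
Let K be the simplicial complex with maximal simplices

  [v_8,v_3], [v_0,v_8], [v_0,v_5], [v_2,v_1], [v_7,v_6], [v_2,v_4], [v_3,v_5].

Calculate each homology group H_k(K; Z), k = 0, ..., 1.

H_0 = Z^3,  H_1 = Z.

Take the total order v_0 < v_1 < v_2 < v_3 < v_4 < v_5 < v_6 < v_7 < v_8 on the vertex set. Then K (dimension 1) consists of the simplices:

  0-simplices (9): [v_0], [v_1], [v_2], [v_3], [v_4], [v_5], [v_6], [v_7], [v_8]
  1-simplices (7): [v_0,v_5], [v_0,v_8], [v_1,v_2], [v_2,v_4], [v_3,v_5], [v_3,v_8], [v_6,v_7]

so the chain groups are C_0 ≅ Z^9, C_1 ≅ Z^7.

Boundary ∂_1: C_1 → C_0 sends each edge [p,q] (with p < q) to q − p.
The 9×7 boundary matrix has rank 6 and Smith normal form diag(1,1,1,1,1,1).

Now H_k = ker ∂_k / im ∂_{k+1}, so:

  H_0: rank C_0 − rank ∂_1 = 9 − 6 = 3, and the invariant factors of ∂_1 are all 1, so H_0 = Z^3.
  H_1: rank ker ∂_1 − rank ∂_2 = (7 − 6) − 0 = 1, and there is no ∂_2, so H_1 = Z.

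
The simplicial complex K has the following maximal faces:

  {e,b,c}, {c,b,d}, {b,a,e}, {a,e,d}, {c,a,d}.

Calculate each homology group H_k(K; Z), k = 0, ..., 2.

Fix the vertex order a < b < c < d < e and write every simplex with vertices in increasing order. Then dim K = 2 and the simplices of K are:

  0-simplices (5): a, b, c, d, e
  1-simplices (10): ab, ac, ad, ae, bc, bd, be, cd, ce, de
  2-simplices (5): abe, acd, ade, bcd, bce

giving chain groups C_0 ≅ Z^5, C_1 ≅ Z^10, C_2 ≅ Z^5.

∂_1: C_1 → C_0 sends each edge [p,q] (with p < q) to q − p.
As a 5×10 matrix over Z this has rank 4, with invariant factors (1,1,1,1).

Boundary ∂_2: C_2 → C_1 maps a triangle to the signed sum of its edges. For instance
  ∂acd = cd − ad + ac,
  ∂abe = be − ae + ab.
This gives a 10×5 integer matrix of rank 5; reducing to Smith normal form yields diagonal entries (1,1,1,1,1).

Reading off H_k = ker ∂_k / im ∂_{k+1}:

  H_0: rank C_0 − rank ∂_1 = 5 − 4 = 1, and the invariant factors of ∂_1 are all 1, so H_0 = Z.
  H_1: rank ker ∂_1 − rank ∂_2 = (10 − 4) − 5 = 1, and the invariant factors of ∂_2 are all 1, so H_1 = Z.
  H_2: rank ker ∂_2 − rank ∂_3 = (5 − 5) − 0 = 0, and there is no ∂_3, so H_2 = 0.

H_0 ≅ Z,  H_1 ≅ Z,  H_2 = 0.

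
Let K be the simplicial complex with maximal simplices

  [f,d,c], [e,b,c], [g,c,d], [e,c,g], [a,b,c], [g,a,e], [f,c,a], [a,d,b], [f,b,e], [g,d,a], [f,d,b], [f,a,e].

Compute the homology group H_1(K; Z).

Order the vertices as a < b < c < d < e < f < g. Listing each simplex with vertices in this order, K has dimension 2 with simplices:

  0-simplices (7): a, b, c, d, e, f, g
  1-simplices (18): ab, ac, ad, ae, af, ag, bc, bd, be, bf, cd, ce, cf, cg, df, dg, ef, eg
  2-simplices (12): abc, abd, acf, adg, aef, aeg, bce, bdf, bef, cdf, cdg, ceg

so the chain groups are C_0 ≅ Z^7, C_1 ≅ Z^18, C_2 ≅ Z^12.

Boundary ∂_1: C_1 → C_0 is given by ∂[p,q] = [q] − [p]. For instance
  ∂be = e − b.
This gives a 7×18 integer matrix of rank 6; reducing to Smith normal form yields diagonal entries (1,1,1,1,1,1).

∂_2: C_2 → C_1 maps a triangle to the signed sum of its edges. For instance
  ∂bce = ce − be + bc,
  ∂abc = bc − ac + ab.
The 18×12 boundary matrix has rank 12 and Smith normal form diag(1,1,1,1,1,1,1,1,1,1,1,2).

Computing H_k = (kernel of ∂_k) / (image of ∂_{k+1}):

  H_1: rank ker ∂_1 − rank ∂_2 = (18 − 6) − 12 = 0, and ∂_2 has invariant factor 2 > 1, so H_1 ≅ Z/2.

H_1 = Z/2.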